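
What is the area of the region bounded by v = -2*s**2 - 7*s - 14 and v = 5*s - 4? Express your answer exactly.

64/3

Set the curves equal: -2*s**2 - 7*s - 14 = 5*s - 4, so -2*s**2 - 12*s - 10 = 0, which factors as -2*(s + 1)*(s + 5) = 0. The curves meet at s = -5, -1.
On [-5, -1], v = -2*s**2 - 7*s - 14 is on top; that piece has area ∫[-5,-1] (-2*s**2 - 12*s - 10) ds = 64/3.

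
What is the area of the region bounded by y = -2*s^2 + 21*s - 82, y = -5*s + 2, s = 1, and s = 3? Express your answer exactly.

244/3

On [1, 3], (-2*s^2 + 21*s - 82) - (-5*s + 2) = -2*s^2 + 26*s - 84 is ≤ 0 throughout, so the area is a single integral of |-2*s^2 + 26*s - 84|.
∫[1,3] (-2*s^2 + 26*s - 84) ds = -244/3; the area of that piece is 244/3.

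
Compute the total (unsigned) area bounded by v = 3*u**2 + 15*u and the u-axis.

125/2

The curve meets the u-axis where 3*u**2 + 15*u = 0, i.e. 3*u*(u + 5) = 0, at u = -5, 0.
On [-5, 0] the curve lies below the axis; ∫[-5,0] (3*u**2 + 15*u) du = -125/2, giving area 125/2.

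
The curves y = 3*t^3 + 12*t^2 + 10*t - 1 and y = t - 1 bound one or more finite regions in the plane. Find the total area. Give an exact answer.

37/4

Set the curves equal: 3*t^3 + 12*t^2 + 10*t - 1 = t - 1, so 3*t^3 + 12*t^2 + 9*t = 0, which factors as 3*t*(t + 1)*(t + 3) = 0. The curves meet at t = -3, -1, 0.
On [-3, -1], y = 3*t^3 + 12*t^2 + 10*t - 1 is on top; that piece has area ∫[-3,-1] (3*t^3 + 12*t^2 + 9*t) dt = 8.
On [-1, 0], y = t - 1 is on top; that piece has area ∫[-1,0] (-(3*t^3 + 12*t^2 + 9*t)) dt = 5/4.
Total enclosed area = 8 + 5/4 = 37/4.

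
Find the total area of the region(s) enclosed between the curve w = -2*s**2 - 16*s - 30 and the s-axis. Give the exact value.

The curve meets the s-axis where -2*s**2 - 16*s - 30 = 0, i.e. -2*(s + 3)*(s + 5) = 0, at s = -5, -3.
On [-5, -3] the curve lies above the axis; ∫[-5,-3] (-2*s**2 - 16*s - 30) ds = 8/3, giving area 8/3.

8/3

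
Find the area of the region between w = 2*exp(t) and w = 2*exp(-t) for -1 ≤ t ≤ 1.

The difference (2*exp(t)) - (2*exp(-t)) = 2*exp(t) - 2*exp(-t) changes sign at t = 0 inside [-1, 1], so split the integral there.
∫[-1,0] (2*exp(t) - 2*exp(-t)) dt = -2*exp(1) - 2*exp(-1) + 4; the area of that piece is -4 + 2*exp(-1) + 2*exp(1).
∫[0,1] (2*exp(t) - 2*exp(-t)) dt = -4 + 2*exp(-1) + 2*exp(1).
Total area = (-4 + 2*exp(-1) + 2*exp(1)) + (-4 + 2*exp(-1) + 2*exp(1)) = -8 + 4*exp(-1) + 4*exp(1).

-8 + 4*exp(-1) + 4*exp(1)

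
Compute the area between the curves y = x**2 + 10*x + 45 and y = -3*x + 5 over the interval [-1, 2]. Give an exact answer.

On [-1, 2], (x**2 + 10*x + 45) - (-3*x + 5) = x**2 + 13*x + 40 is ≥ 0 throughout, so the area is a single integral of |x**2 + 13*x + 40|.
∫[-1,2] (x**2 + 13*x + 40) dx = 285/2.

285/2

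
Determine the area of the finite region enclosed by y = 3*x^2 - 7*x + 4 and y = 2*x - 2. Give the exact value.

Set the curves equal: 3*x^2 - 7*x + 4 = 2*x - 2, so 3*x^2 - 9*x + 6 = 0, which factors as 3*(x - 2)*(x - 1) = 0. The curves meet at x = 1, 2.
On [1, 2], y = 2*x - 2 is on top; that piece has area ∫[1,2] (-(3*x^2 - 9*x + 6)) dx = 1/2.

1/2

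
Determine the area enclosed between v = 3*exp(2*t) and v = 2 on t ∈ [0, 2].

On [0, 2], (3*exp(2*t)) - (2) = 3*exp(2*t) - 2 is ≥ 0 throughout, so the area is a single integral of |3*exp(2*t) - 2|.
∫[0,2] (3*exp(2*t) - 2) dt = -11/2 + 3*exp(4)/2.

-11/2 + 3*exp(4)/2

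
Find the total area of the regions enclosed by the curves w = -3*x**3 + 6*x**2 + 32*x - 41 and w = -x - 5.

937/4

Set the curves equal: -3*x**3 + 6*x**2 + 32*x - 41 = -x - 5, so -3*x**3 + 6*x**2 + 33*x - 36 = 0, which factors as -3*(x - 4)*(x - 1)*(x + 3) = 0. The curves meet at x = -3, 1, 4.
On [-3, 1], w = -x - 5 is on top; that piece has area ∫[-3,1] (-(-3*x**3 + 6*x**2 + 33*x - 36)) dx = 160.
On [1, 4], w = -3*x**3 + 6*x**2 + 32*x - 41 is on top; that piece has area ∫[1,4] (-3*x**3 + 6*x**2 + 33*x - 36) dx = 297/4.
Total enclosed area = 160 + 297/4 = 937/4.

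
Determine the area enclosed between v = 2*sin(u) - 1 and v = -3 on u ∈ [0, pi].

On [0, pi], (2*sin(u) - 1) - (-3) = 2*sin(u) + 2 is ≥ 0 throughout, so the area is a single integral of |2*sin(u) + 2|.
∫[0,pi] (2*sin(u) + 2) du = 4 + 2*pi.

4 + 2*pi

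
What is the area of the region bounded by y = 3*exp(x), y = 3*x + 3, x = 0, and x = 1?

-15/2 + 3*exp(1)

On [0, 1], (3*exp(x)) - (3*x + 3) = -3*x + 3*exp(x) - 3 is ≥ 0 throughout, so the area is a single integral of |-3*x + 3*exp(x) - 3|.
∫[0,1] (-3*x + 3*exp(x) - 3) dx = -15/2 + 3*exp(1).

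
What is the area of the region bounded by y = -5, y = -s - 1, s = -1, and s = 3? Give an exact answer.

On [-1, 3], (-5) - (-s - 1) = s - 4 is ≤ 0 throughout, so the area is a single integral of |s - 4|.
∫[-1,3] (s - 4) ds = -12; the area of that piece is 12.

12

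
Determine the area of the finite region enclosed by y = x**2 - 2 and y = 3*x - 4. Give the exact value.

1/6

Set the curves equal: x**2 - 2 = 3*x - 4, so x**2 - 3*x + 2 = 0, which factors as (x - 2)*(x - 1) = 0. The curves meet at x = 1, 2.
On [1, 2], y = 3*x - 4 is on top; that piece has area ∫[1,2] (-(x**2 - 3*x + 2)) dx = 1/6.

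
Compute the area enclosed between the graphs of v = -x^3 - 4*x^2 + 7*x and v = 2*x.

443/6

Set the curves equal: -x^3 - 4*x^2 + 7*x = 2*x, so -x^3 - 4*x^2 + 5*x = 0, which factors as -x*(x - 1)*(x + 5) = 0. The curves meet at x = -5, 0, 1.
On [-5, 0], v = 2*x is on top; that piece has area ∫[-5,0] (-(-x^3 - 4*x^2 + 5*x)) dx = 875/12.
On [0, 1], v = -x^3 - 4*x^2 + 7*x is on top; that piece has area ∫[0,1] (-x^3 - 4*x^2 + 5*x) dx = 11/12.
Total enclosed area = 875/12 + 11/12 = 443/6.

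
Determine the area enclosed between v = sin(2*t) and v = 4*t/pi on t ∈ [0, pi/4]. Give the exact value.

On [0, pi/4], (sin(2*t)) - (4*t/pi) = -4*t/pi + sin(2*t) is ≥ 0 throughout, so the area is a single integral of |-4*t/pi + sin(2*t)|.
∫[0,pi/4] (-4*t/pi + sin(2*t)) dt = 1/2 - pi/8.

1/2 - pi/8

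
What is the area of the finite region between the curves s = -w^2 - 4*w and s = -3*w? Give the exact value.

Both boundary curves give s as a function of w, so integrate with respect to w. Setting them equal: -w^2 - w = 0, i.e. -w*(w + 1) = 0, so they meet at w = -1, 0.
For w in [-1, 0], s = -w^2 - 4*w is on the right; area = ∫[-1,0] (-w^2 - w) dw = 1/6.

1/6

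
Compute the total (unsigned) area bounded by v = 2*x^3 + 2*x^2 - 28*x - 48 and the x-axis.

1741/6

The curve meets the x-axis where 2*x^3 + 2*x^2 - 28*x - 48 = 0, i.e. 2*(x - 4)*(x + 2)*(x + 3) = 0, at x = -3, -2, 4.
On [-3, -2] the curve lies above the axis; ∫[-3,-2] (2*x^3 + 2*x^2 - 28*x - 48) dx = 13/6, giving area 13/6.
On [-2, 4] the curve lies below the axis; ∫[-2,4] (2*x^3 + 2*x^2 - 28*x - 48) dx = -288, giving area 288.
Total area = 13/6 + 288 = 1741/6.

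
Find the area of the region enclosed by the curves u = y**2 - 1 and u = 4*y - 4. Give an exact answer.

Both boundary curves give u as a function of y, so integrate with respect to y. Setting them equal: y**2 - 4*y + 3 = 0, i.e. (y - 3)*(y - 1) = 0, so they meet at y = 1, 3.
For y in [1, 3], u = y**2 - 1 is on the left; area = ∫[1,3] (-(y**2 - 4*y + 3)) dy = 4/3.

4/3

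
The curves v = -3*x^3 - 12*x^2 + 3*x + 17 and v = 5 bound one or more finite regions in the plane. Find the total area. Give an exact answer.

Set the curves equal: -3*x^3 - 12*x^2 + 3*x + 17 = 5, so -3*x^3 - 12*x^2 + 3*x + 12 = 0, which factors as -3*(x - 1)*(x + 1)*(x + 4) = 0. The curves meet at x = -4, -1, 1.
On [-4, -1], v = 5 is on top; that piece has area ∫[-4,-1] (-(-3*x^3 - 12*x^2 + 3*x + 12)) dx = 189/4.
On [-1, 1], v = -3*x^3 - 12*x^2 + 3*x + 17 is on top; that piece has area ∫[-1,1] (-3*x^3 - 12*x^2 + 3*x + 12) dx = 16.
Total enclosed area = 189/4 + 16 = 253/4.

253/4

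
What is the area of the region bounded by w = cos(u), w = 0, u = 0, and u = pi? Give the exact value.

The difference (cos(u)) - (0) = cos(u) changes sign at u = pi/2 inside [0, pi], so split the integral there.
∫[0,pi/2] (cos(u)) du = 1.
∫[pi/2,pi] (cos(u)) du = -1; the area of that piece is 1.
Total area = 1 + 1 = 2.

2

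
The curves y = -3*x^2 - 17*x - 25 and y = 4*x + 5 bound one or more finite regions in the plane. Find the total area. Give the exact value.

27/2

Set the curves equal: -3*x^2 - 17*x - 25 = 4*x + 5, so -3*x^2 - 21*x - 30 = 0, which factors as -3*(x + 2)*(x + 5) = 0. The curves meet at x = -5, -2.
On [-5, -2], y = -3*x^2 - 17*x - 25 is on top; that piece has area ∫[-5,-2] (-3*x^2 - 21*x - 30) dx = 27/2.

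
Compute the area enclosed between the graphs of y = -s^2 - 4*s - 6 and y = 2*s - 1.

32/3

Set the curves equal: -s^2 - 4*s - 6 = 2*s - 1, so -s^2 - 6*s - 5 = 0, which factors as -(s + 1)*(s + 5) = 0. The curves meet at s = -5, -1.
On [-5, -1], y = -s^2 - 4*s - 6 is on top; that piece has area ∫[-5,-1] (-s^2 - 6*s - 5) ds = 32/3.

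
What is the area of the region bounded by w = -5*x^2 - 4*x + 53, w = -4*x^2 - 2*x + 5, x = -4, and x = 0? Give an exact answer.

On [-4, 0], (-5*x^2 - 4*x + 53) - (-4*x^2 - 2*x + 5) = -x^2 - 2*x + 48 is ≥ 0 throughout, so the area is a single integral of |-x^2 - 2*x + 48|.
∫[-4,0] (-x^2 - 2*x + 48) dx = 560/3.

560/3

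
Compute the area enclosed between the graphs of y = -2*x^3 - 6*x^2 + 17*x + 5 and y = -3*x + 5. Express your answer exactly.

Set the curves equal: -2*x^3 - 6*x^2 + 17*x + 5 = -3*x + 5, so -2*x^3 - 6*x^2 + 20*x = 0, which factors as -2*x*(x - 2)*(x + 5) = 0. The curves meet at x = -5, 0, 2.
On [-5, 0], y = -3*x + 5 is on top; that piece has area ∫[-5,0] (-(-2*x^3 - 6*x^2 + 20*x)) dx = 375/2.
On [0, 2], y = -2*x^3 - 6*x^2 + 17*x + 5 is on top; that piece has area ∫[0,2] (-2*x^3 - 6*x^2 + 20*x) dx = 16.
Total enclosed area = 375/2 + 16 = 407/2.

407/2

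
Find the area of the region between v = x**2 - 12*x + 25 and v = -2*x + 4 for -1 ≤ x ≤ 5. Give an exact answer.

The difference (x**2 - 12*x + 25) - (-2*x + 4) = x**2 - 10*x + 21 changes sign at x = 3 inside [-1, 5], so split the integral there.
∫[-1,3] (x**2 - 10*x + 21) dx = 160/3.
∫[3,5] (x**2 - 10*x + 21) dx = -16/3; the area of that piece is 16/3.
Total area = 160/3 + 16/3 = 176/3.

176/3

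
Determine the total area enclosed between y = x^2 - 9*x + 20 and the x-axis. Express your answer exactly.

The curve meets the x-axis where x^2 - 9*x + 20 = 0, i.e. (x - 5)*(x - 4) = 0, at x = 4, 5.
On [4, 5] the curve lies below the axis; ∫[4,5] (x^2 - 9*x + 20) dx = -1/6, giving area 1/6.

1/6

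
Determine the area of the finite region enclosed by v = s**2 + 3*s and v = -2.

1/6

Set the curves equal: s**2 + 3*s = -2, so s**2 + 3*s + 2 = 0, which factors as (s + 1)*(s + 2) = 0. The curves meet at s = -2, -1.
On [-2, -1], v = -2 is on top; that piece has area ∫[-2,-1] (-(s**2 + 3*s + 2)) ds = 1/6.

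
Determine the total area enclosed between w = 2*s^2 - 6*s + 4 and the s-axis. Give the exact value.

1/3

The curve meets the s-axis where 2*s^2 - 6*s + 4 = 0, i.e. 2*(s - 2)*(s - 1) = 0, at s = 1, 2.
On [1, 2] the curve lies below the axis; ∫[1,2] (2*s^2 - 6*s + 4) ds = -1/3, giving area 1/3.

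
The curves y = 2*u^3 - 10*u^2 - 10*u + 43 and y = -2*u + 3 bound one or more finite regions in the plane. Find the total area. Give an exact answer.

937/6

Set the curves equal: 2*u^3 - 10*u^2 - 10*u + 43 = -2*u + 3, so 2*u^3 - 10*u^2 - 8*u + 40 = 0, which factors as 2*(u - 5)*(u - 2)*(u + 2) = 0. The curves meet at u = -2, 2, 5.
On [-2, 2], y = 2*u^3 - 10*u^2 - 10*u + 43 is on top; that piece has area ∫[-2,2] (2*u^3 - 10*u^2 - 8*u + 40) du = 320/3.
On [2, 5], y = -2*u + 3 is on top; that piece has area ∫[2,5] (-(2*u^3 - 10*u^2 - 8*u + 40)) du = 99/2.
Total enclosed area = 320/3 + 99/2 = 937/6.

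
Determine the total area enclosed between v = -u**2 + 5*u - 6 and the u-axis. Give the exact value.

The curve meets the u-axis where -u**2 + 5*u - 6 = 0, i.e. -(u - 3)*(u - 2) = 0, at u = 2, 3.
On [2, 3] the curve lies above the axis; ∫[2,3] (-u**2 + 5*u - 6) du = 1/6, giving area 1/6.

1/6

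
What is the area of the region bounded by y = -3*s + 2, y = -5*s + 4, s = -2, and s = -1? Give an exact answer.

5

On [-2, -1], (-3*s + 2) - (-5*s + 4) = 2*s - 2 is ≤ 0 throughout, so the area is a single integral of |2*s - 2|.
∫[-2,-1] (2*s - 2) ds = -5; the area of that piece is 5.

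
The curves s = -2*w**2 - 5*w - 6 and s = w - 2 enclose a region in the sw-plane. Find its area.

Both boundary curves give s as a function of w, so integrate with respect to w. Setting them equal: -2*w**2 - 6*w - 4 = 0, i.e. -2*(w + 1)*(w + 2) = 0, so they meet at w = -2, -1.
For w in [-2, -1], s = -2*w**2 - 5*w - 6 is on the right; area = ∫[-2,-1] (-2*w**2 - 6*w - 4) dw = 1/3.

1/3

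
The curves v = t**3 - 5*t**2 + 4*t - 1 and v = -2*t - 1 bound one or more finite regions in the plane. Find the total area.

37/12

Set the curves equal: t**3 - 5*t**2 + 4*t - 1 = -2*t - 1, so t**3 - 5*t**2 + 6*t = 0, which factors as t*(t - 3)*(t - 2) = 0. The curves meet at t = 0, 2, 3.
On [0, 2], v = t**3 - 5*t**2 + 4*t - 1 is on top; that piece has area ∫[0,2] (t**3 - 5*t**2 + 6*t) dt = 8/3.
On [2, 3], v = -2*t - 1 is on top; that piece has area ∫[2,3] (-(t**3 - 5*t**2 + 6*t)) dt = 5/12.
Total enclosed area = 8/3 + 5/12 = 37/12.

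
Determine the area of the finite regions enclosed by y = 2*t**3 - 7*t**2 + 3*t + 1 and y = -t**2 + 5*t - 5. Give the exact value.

Set the curves equal: 2*t**3 - 7*t**2 + 3*t + 1 = -t**2 + 5*t - 5, so 2*t**3 - 6*t**2 - 2*t + 6 = 0, which factors as 2*(t - 3)*(t - 1)*(t + 1) = 0. The curves meet at t = -1, 1, 3.
On [-1, 1], y = 2*t**3 - 7*t**2 + 3*t + 1 is on top; that piece has area ∫[-1,1] (2*t**3 - 6*t**2 - 2*t + 6) dt = 8.
On [1, 3], y = -t**2 + 5*t - 5 is on top; that piece has area ∫[1,3] (-(2*t**3 - 6*t**2 - 2*t + 6)) dt = 8.
Total enclosed area = 8 + 8 = 16.

16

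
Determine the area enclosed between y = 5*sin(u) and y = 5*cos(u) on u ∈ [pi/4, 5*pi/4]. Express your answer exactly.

On [pi/4, 5*pi/4], (5*sin(u)) - (5*cos(u)) = 5*sin(u) - 5*cos(u) is ≥ 0 throughout, so the area is a single integral of |5*sin(u) - 5*cos(u)|.
∫[pi/4,5*pi/4] (5*sin(u) - 5*cos(u)) du = 10*sqrt(2).

10*sqrt(2)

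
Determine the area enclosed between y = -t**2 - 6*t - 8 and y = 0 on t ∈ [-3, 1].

56/3

The difference (-t**2 - 6*t - 8) - (0) = -t**2 - 6*t - 8 changes sign at t = -2 inside [-3, 1], so split the integral there.
∫[-3,-2] (-t**2 - 6*t - 8) dt = 2/3.
∫[-2,1] (-t**2 - 6*t - 8) dt = -18; the area of that piece is 18.
Total area = 2/3 + 18 = 56/3.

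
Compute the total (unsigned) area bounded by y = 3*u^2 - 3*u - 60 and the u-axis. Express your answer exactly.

729/2

The curve meets the u-axis where 3*u^2 - 3*u - 60 = 0, i.e. 3*(u - 5)*(u + 4) = 0, at u = -4, 5.
On [-4, 5] the curve lies below the axis; ∫[-4,5] (3*u^2 - 3*u - 60) du = -729/2, giving area 729/2.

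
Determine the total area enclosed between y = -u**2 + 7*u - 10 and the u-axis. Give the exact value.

9/2

The curve meets the u-axis where -u**2 + 7*u - 10 = 0, i.e. -(u - 5)*(u - 2) = 0, at u = 2, 5.
On [2, 5] the curve lies above the axis; ∫[2,5] (-u**2 + 7*u - 10) du = 9/2, giving area 9/2.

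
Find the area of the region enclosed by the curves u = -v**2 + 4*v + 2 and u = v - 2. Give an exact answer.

Both boundary curves give u as a function of v, so integrate with respect to v. Setting them equal: -v**2 + 3*v + 4 = 0, i.e. -(v - 4)*(v + 1) = 0, so they meet at v = -1, 4.
For v in [-1, 4], u = -v**2 + 4*v + 2 is on the right; area = ∫[-1,4] (-v**2 + 3*v + 4) dv = 125/6.

125/6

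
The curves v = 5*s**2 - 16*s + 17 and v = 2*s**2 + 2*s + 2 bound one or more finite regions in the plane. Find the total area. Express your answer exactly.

Set the curves equal: 5*s**2 - 16*s + 17 = 2*s**2 + 2*s + 2, so 3*s**2 - 18*s + 15 = 0, which factors as 3*(s - 5)*(s - 1) = 0. The curves meet at s = 1, 5.
On [1, 5], v = 2*s**2 + 2*s + 2 is on top; that piece has area ∫[1,5] (-(3*s**2 - 18*s + 15)) ds = 32.

32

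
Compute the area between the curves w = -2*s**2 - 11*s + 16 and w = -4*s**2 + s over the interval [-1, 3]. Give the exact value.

The difference (-2*s**2 - 11*s + 16) - (-4*s**2 + s) = 2*s**2 - 12*s + 16 changes sign at s = 2 inside [-1, 3], so split the integral there.
∫[-1,2] (2*s**2 - 12*s + 16) ds = 36.
∫[2,3] (2*s**2 - 12*s + 16) ds = -4/3; the area of that piece is 4/3.
Total area = 36 + 4/3 = 112/3.

112/3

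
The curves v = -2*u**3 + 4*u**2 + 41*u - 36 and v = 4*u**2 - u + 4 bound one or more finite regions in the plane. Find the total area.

999/2

Set the curves equal: -2*u**3 + 4*u**2 + 41*u - 36 = 4*u**2 - u + 4, so -2*u**3 + 42*u - 40 = 0, which factors as -2*(u - 4)*(u - 1)*(u + 5) = 0. The curves meet at u = -5, 1, 4.
On [-5, 1], v = 4*u**2 - u + 4 is on top; that piece has area ∫[-5,1] (-(-2*u**3 + 42*u - 40)) du = 432.
On [1, 4], v = -2*u**3 + 4*u**2 + 41*u - 36 is on top; that piece has area ∫[1,4] (-2*u**3 + 42*u - 40) du = 135/2.
Total enclosed area = 432 + 135/2 = 999/2.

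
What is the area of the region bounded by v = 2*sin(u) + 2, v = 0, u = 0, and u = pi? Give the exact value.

4 + 2*pi

On [0, pi], (2*sin(u) + 2) - (0) = 2*sin(u) + 2 is ≥ 0 throughout, so the area is a single integral of |2*sin(u) + 2|.
∫[0,pi] (2*sin(u) + 2) du = 4 + 2*pi.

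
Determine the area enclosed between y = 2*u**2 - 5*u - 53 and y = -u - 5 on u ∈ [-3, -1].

On [-3, -1], (2*u**2 - 5*u - 53) - (-u - 5) = 2*u**2 - 4*u - 48 is ≤ 0 throughout, so the area is a single integral of |2*u**2 - 4*u - 48|.
∫[-3,-1] (2*u**2 - 4*u - 48) du = -188/3; the area of that piece is 188/3.

188/3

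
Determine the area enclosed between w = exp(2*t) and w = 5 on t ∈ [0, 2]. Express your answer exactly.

The difference (exp(2*t)) - (5) = exp(2*t) - 5 changes sign at t = log(5)/2 inside [0, 2], so split the integral there.
∫[0,log(5)/2] (exp(2*t) - 5) dt = 2 - 5*log(5)/2; the area of that piece is -2 + 5*log(5)/2.
∫[log(5)/2,2] (exp(2*t) - 5) dt = -25/2 + 5*log(5)/2 + exp(4)/2.
Total area = (-2 + 5*log(5)/2) + (-25/2 + 5*log(5)/2 + exp(4)/2) = -29/2 + 5*log(5) + exp(4)/2.

-29/2 + 5*log(5) + exp(4)/2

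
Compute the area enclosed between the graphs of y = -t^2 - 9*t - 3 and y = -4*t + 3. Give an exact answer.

1/6

Set the curves equal: -t^2 - 9*t - 3 = -4*t + 3, so -t^2 - 5*t - 6 = 0, which factors as -(t + 2)*(t + 3) = 0. The curves meet at t = -3, -2.
On [-3, -2], y = -t^2 - 9*t - 3 is on top; that piece has area ∫[-3,-2] (-t^2 - 5*t - 6) dt = 1/6.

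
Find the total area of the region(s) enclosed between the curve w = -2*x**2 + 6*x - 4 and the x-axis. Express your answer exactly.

1/3

The curve meets the x-axis where -2*x**2 + 6*x - 4 = 0, i.e. -2*(x - 2)*(x - 1) = 0, at x = 1, 2.
On [1, 2] the curve lies above the axis; ∫[1,2] (-2*x**2 + 6*x - 4) dx = 1/3, giving area 1/3.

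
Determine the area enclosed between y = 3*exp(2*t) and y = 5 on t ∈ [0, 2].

The difference (3*exp(2*t)) - (5) = 3*exp(2*t) - 5 changes sign at t = -log(3)/2 + log(5)/2 inside [0, 2], so split the integral there.
∫[0,-log(3)/2 + log(5)/2] (3*exp(2*t) - 5) dt = log(9*sqrt(15)/125) + 1; the area of that piece is -1 + log(25*sqrt(15)/27).
∫[-log(3)/2 + log(5)/2,2] (3*exp(2*t) - 5) dt = -25/2 - 5*log(3)/2 + 5*log(5)/2 + 3*exp(4)/2.
Total area = (-1 + log(25*sqrt(15)/27)) + (-25/2 - 5*log(3)/2 + 5*log(5)/2 + 3*exp(4)/2) = -27/2 - 11*log(3)/2 + log(15)/2 + 9*log(5)/2 + 3*exp(4)/2.

-27/2 - 11*log(3)/2 + log(15)/2 + 9*log(5)/2 + 3*exp(4)/2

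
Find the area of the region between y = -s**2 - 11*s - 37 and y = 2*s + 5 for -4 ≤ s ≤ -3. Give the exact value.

53/6

On [-4, -3], (-s**2 - 11*s - 37) - (2*s + 5) = -s**2 - 13*s - 42 is ≤ 0 throughout, so the area is a single integral of |-s**2 - 13*s - 42|.
∫[-4,-3] (-s**2 - 13*s - 42) ds = -53/6; the area of that piece is 53/6.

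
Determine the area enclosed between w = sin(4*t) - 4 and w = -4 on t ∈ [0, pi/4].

On [0, pi/4], (sin(4*t) - 4) - (-4) = sin(4*t) is ≥ 0 throughout, so the area is a single integral of |sin(4*t)|.
∫[0,pi/4] (sin(4*t)) dt = 1/2.

1/2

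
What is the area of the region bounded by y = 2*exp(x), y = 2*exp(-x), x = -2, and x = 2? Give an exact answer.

The difference (2*exp(x)) - (2*exp(-x)) = 2*exp(x) - 2*exp(-x) changes sign at x = 0 inside [-2, 2], so split the integral there.
∫[-2,0] (2*exp(x) - 2*exp(-x)) dx = -2*exp(2) - 2*exp(-2) + 4; the area of that piece is -4 + 2*exp(-2) + 2*exp(2).
∫[0,2] (2*exp(x) - 2*exp(-x)) dx = -4 + 2*exp(-2) + 2*exp(2).
Total area = (-4 + 2*exp(-2) + 2*exp(2)) + (-4 + 2*exp(-2) + 2*exp(2)) = -8 + 4*exp(-2) + 4*exp(2).

-8 + 4*exp(-2) + 4*exp(2)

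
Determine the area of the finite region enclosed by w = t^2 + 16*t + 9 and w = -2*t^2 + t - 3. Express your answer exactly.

27/2

Set the curves equal: t^2 + 16*t + 9 = -2*t^2 + t - 3, so 3*t^2 + 15*t + 12 = 0, which factors as 3*(t + 1)*(t + 4) = 0. The curves meet at t = -4, -1.
On [-4, -1], w = -2*t^2 + t - 3 is on top; that piece has area ∫[-4,-1] (-(3*t^2 + 15*t + 12)) dt = 27/2.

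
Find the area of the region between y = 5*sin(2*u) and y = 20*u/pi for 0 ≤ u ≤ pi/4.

On [0, pi/4], (5*sin(2*u)) - (20*u/pi) = -20*u/pi + 5*sin(2*u) is ≥ 0 throughout, so the area is a single integral of |-20*u/pi + 5*sin(2*u)|.
∫[0,pi/4] (-20*u/pi + 5*sin(2*u)) du = 5/2 - 5*pi/8.

5/2 - 5*pi/8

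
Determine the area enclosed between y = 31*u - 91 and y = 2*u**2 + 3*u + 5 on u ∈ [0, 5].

640/3

On [0, 5], (31*u - 91) - (2*u**2 + 3*u + 5) = -2*u**2 + 28*u - 96 is ≤ 0 throughout, so the area is a single integral of |-2*u**2 + 28*u - 96|.
∫[0,5] (-2*u**2 + 28*u - 96) du = -640/3; the area of that piece is 640/3.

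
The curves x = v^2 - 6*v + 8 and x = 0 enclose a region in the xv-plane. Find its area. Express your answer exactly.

Both boundary curves give x as a function of v, so integrate with respect to v. Setting them equal: v^2 - 6*v + 8 = 0, i.e. (v - 4)*(v - 2) = 0, so they meet at v = 2, 4.
For v in [2, 4], x = v^2 - 6*v + 8 is on the left; area = ∫[2,4] (-(v^2 - 6*v + 8)) dv = 4/3.

4/3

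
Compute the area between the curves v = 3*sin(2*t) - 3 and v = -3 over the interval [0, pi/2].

3

On [0, pi/2], (3*sin(2*t) - 3) - (-3) = 3*sin(2*t) is ≥ 0 throughout, so the area is a single integral of |3*sin(2*t)|.
∫[0,pi/2] (3*sin(2*t)) dt = 3.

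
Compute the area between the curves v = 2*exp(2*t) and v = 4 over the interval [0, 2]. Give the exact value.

-11 + 4*log(2) + exp(4)

The difference (2*exp(2*t)) - (4) = 2*exp(2*t) - 4 changes sign at t = log(2)/2 inside [0, 2], so split the integral there.
∫[0,log(2)/2] (2*exp(2*t) - 4) dt = 1 - log(4); the area of that piece is -1 + log(4).
∫[log(2)/2,2] (2*exp(2*t) - 4) dt = -10 + 2*log(2) + exp(4).
Total area = (-1 + log(4)) + (-10 + 2*log(2) + exp(4)) = -11 + 4*log(2) + exp(4).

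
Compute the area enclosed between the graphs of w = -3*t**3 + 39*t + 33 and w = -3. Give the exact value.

1221/4

Set the curves equal: -3*t**3 + 39*t + 33 = -3, so -3*t**3 + 39*t + 36 = 0, which factors as -3*(t - 4)*(t + 1)*(t + 3) = 0. The curves meet at t = -3, -1, 4.
On [-3, -1], w = -3 is on top; that piece has area ∫[-3,-1] (-(-3*t**3 + 39*t + 36)) dt = 24.
On [-1, 4], w = -3*t**3 + 39*t + 33 is on top; that piece has area ∫[-1,4] (-3*t**3 + 39*t + 36) dt = 1125/4.
Total enclosed area = 24 + 1125/4 = 1221/4.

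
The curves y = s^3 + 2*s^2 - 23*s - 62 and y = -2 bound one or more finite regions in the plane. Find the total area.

Set the curves equal: s^3 + 2*s^2 - 23*s - 62 = -2, so s^3 + 2*s^2 - 23*s - 60 = 0, which factors as (s - 5)*(s + 3)*(s + 4) = 0. The curves meet at s = -4, -3, 5.
On [-4, -3], y = s^3 + 2*s^2 - 23*s - 62 is on top; that piece has area ∫[-4,-3] (s^3 + 2*s^2 - 23*s - 60) ds = 17/12.
On [-3, 5], y = -2 is on top; that piece has area ∫[-3,5] (-(s^3 + 2*s^2 - 23*s - 60)) ds = 1280/3.
Total enclosed area = 17/12 + 1280/3 = 5137/12.

5137/12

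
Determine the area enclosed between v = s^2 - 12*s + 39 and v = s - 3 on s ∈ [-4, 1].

On [-4, 1], (s^2 - 12*s + 39) - (s - 3) = s^2 - 13*s + 42 is ≥ 0 throughout, so the area is a single integral of |s^2 - 13*s + 42|.
∫[-4,1] (s^2 - 13*s + 42) ds = 1975/6.

1975/6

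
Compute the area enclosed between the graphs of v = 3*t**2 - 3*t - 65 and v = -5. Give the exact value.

729/2

Set the curves equal: 3*t**2 - 3*t - 65 = -5, so 3*t**2 - 3*t - 60 = 0, which factors as 3*(t - 5)*(t + 4) = 0. The curves meet at t = -4, 5.
On [-4, 5], v = -5 is on top; that piece has area ∫[-4,5] (-(3*t**2 - 3*t - 60)) dt = 729/2.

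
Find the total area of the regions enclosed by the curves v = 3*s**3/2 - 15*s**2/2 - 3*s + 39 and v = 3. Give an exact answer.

443/4

Set the curves equal: 3*s**3/2 - 15*s**2/2 - 3*s + 39 = 3, so 3*s**3/2 - 15*s**2/2 - 3*s + 36 = 0, which factors as 3*(s - 4)*(s - 3)*(s + 2)/2 = 0. The curves meet at s = -2, 3, 4.
On [-2, 3], v = 3*s**3/2 - 15*s**2/2 - 3*s + 39 is on top; that piece has area ∫[-2,3] (3*s**3/2 - 15*s**2/2 - 3*s + 36) ds = 875/8.
On [3, 4], v = 3 is on top; that piece has area ∫[3,4] (-(3*s**3/2 - 15*s**2/2 - 3*s + 36)) ds = 11/8.
Total enclosed area = 875/8 + 11/8 = 443/4.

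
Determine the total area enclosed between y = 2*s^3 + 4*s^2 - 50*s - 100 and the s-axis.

2459/3

The curve meets the s-axis where 2*s^3 + 4*s^2 - 50*s - 100 = 0, i.e. 2*(s - 5)*(s + 2)*(s + 5) = 0, at s = -5, -2, 5.
On [-5, -2] the curve lies above the axis; ∫[-5,-2] (2*s^3 + 4*s^2 - 50*s - 100) ds = 153/2, giving area 153/2.
On [-2, 5] the curve lies below the axis; ∫[-2,5] (2*s^3 + 4*s^2 - 50*s - 100) ds = -4459/6, giving area 4459/6.
Total area = 153/2 + 4459/6 = 2459/3.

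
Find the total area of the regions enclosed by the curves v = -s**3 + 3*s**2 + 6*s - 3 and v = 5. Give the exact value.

Set the curves equal: -s**3 + 3*s**2 + 6*s - 3 = 5, so -s**3 + 3*s**2 + 6*s - 8 = 0, which factors as -(s - 4)*(s - 1)*(s + 2) = 0. The curves meet at s = -2, 1, 4.
On [-2, 1], v = 5 is on top; that piece has area ∫[-2,1] (-(-s**3 + 3*s**2 + 6*s - 8)) ds = 81/4.
On [1, 4], v = -s**3 + 3*s**2 + 6*s - 3 is on top; that piece has area ∫[1,4] (-s**3 + 3*s**2 + 6*s - 8) ds = 81/4.
Total enclosed area = 81/4 + 81/4 = 81/2.

81/2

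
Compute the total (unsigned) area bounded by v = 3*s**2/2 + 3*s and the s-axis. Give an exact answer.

The curve meets the s-axis where 3*s**2/2 + 3*s = 0, i.e. 3*s*(s + 2)/2 = 0, at s = -2, 0.
On [-2, 0] the curve lies below the axis; ∫[-2,0] (3*s**2/2 + 3*s) ds = -2, giving area 2.

2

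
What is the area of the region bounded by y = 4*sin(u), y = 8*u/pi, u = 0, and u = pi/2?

4 - pi

On [0, pi/2], (4*sin(u)) - (8*u/pi) = -8*u/pi + 4*sin(u) is ≥ 0 throughout, so the area is a single integral of |-8*u/pi + 4*sin(u)|.
∫[0,pi/2] (-8*u/pi + 4*sin(u)) du = 4 - pi.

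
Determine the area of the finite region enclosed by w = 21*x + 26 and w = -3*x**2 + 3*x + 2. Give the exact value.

4

Set the curves equal: 21*x + 26 = -3*x**2 + 3*x + 2, so 3*x**2 + 18*x + 24 = 0, which factors as 3*(x + 2)*(x + 4) = 0. The curves meet at x = -4, -2.
On [-4, -2], w = -3*x**2 + 3*x + 2 is on top; that piece has area ∫[-4,-2] (-(3*x**2 + 18*x + 24)) dx = 4.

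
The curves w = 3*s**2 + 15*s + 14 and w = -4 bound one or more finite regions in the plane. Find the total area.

1/2

Set the curves equal: 3*s**2 + 15*s + 14 = -4, so 3*s**2 + 15*s + 18 = 0, which factors as 3*(s + 2)*(s + 3) = 0. The curves meet at s = -3, -2.
On [-3, -2], w = -4 is on top; that piece has area ∫[-3,-2] (-(3*s**2 + 15*s + 18)) ds = 1/2.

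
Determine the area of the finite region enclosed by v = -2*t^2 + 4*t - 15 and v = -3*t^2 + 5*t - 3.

Set the curves equal: -2*t^2 + 4*t - 15 = -3*t^2 + 5*t - 3, so t^2 - t - 12 = 0, which factors as (t - 4)*(t + 3) = 0. The curves meet at t = -3, 4.
On [-3, 4], v = -3*t^2 + 5*t - 3 is on top; that piece has area ∫[-3,4] (-(t^2 - t - 12)) dt = 343/6.

343/6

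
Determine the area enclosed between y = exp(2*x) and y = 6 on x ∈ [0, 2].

-35/2 + 6*log(6) + exp(4)/2

The difference (exp(2*x)) - (6) = exp(2*x) - 6 changes sign at x = log(6)/2 inside [0, 2], so split the integral there.
∫[0,log(6)/2] (exp(2*x) - 6) dx = 5/2 - log(216); the area of that piece is -5/2 + log(216).
∫[log(6)/2,2] (exp(2*x) - 6) dx = -15 + 3*log(6) + exp(4)/2.
Total area = (-5/2 + log(216)) + (-15 + 3*log(6) + exp(4)/2) = -35/2 + 6*log(6) + exp(4)/2.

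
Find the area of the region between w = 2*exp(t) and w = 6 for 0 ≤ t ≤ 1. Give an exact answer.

8 - 2*exp(1)

On [0, 1], (2*exp(t)) - (6) = 2*exp(t) - 6 is ≤ 0 throughout, so the area is a single integral of |2*exp(t) - 6|.
∫[0,1] (2*exp(t) - 6) dt = -8 + 2*exp(1); the area of that piece is 8 - 2*exp(1).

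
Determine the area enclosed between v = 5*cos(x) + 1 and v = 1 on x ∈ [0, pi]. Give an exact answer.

10

The difference (5*cos(x) + 1) - (1) = 5*cos(x) changes sign at x = pi/2 inside [0, pi], so split the integral there.
∫[0,pi/2] (5*cos(x)) dx = 5.
∫[pi/2,pi] (5*cos(x)) dx = -5; the area of that piece is 5.
Total area = 5 + 5 = 10.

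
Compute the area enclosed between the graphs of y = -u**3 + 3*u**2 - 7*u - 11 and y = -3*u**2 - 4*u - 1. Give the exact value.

Set the curves equal: -u**3 + 3*u**2 - 7*u - 11 = -3*u**2 - 4*u - 1, so -u**3 + 6*u**2 - 3*u - 10 = 0, which factors as -(u - 5)*(u - 2)*(u + 1) = 0. The curves meet at u = -1, 2, 5.
On [-1, 2], y = -3*u**2 - 4*u - 1 is on top; that piece has area ∫[-1,2] (-(-u**3 + 6*u**2 - 3*u - 10)) du = 81/4.
On [2, 5], y = -u**3 + 3*u**2 - 7*u - 11 is on top; that piece has area ∫[2,5] (-u**3 + 6*u**2 - 3*u - 10) du = 81/4.
Total enclosed area = 81/4 + 81/4 = 81/2.

81/2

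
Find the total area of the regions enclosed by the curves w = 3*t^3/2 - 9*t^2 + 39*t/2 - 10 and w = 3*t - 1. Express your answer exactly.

3/4

Set the curves equal: 3*t^3/2 - 9*t^2 + 39*t/2 - 10 = 3*t - 1, so 3*t^3/2 - 9*t^2 + 33*t/2 - 9 = 0, which factors as 3*(t - 3)*(t - 2)*(t - 1)/2 = 0. The curves meet at t = 1, 2, 3.
On [1, 2], w = 3*t^3/2 - 9*t^2 + 39*t/2 - 10 is on top; that piece has area ∫[1,2] (3*t^3/2 - 9*t^2 + 33*t/2 - 9) dt = 3/8.
On [2, 3], w = 3*t - 1 is on top; that piece has area ∫[2,3] (-(3*t^3/2 - 9*t^2 + 33*t/2 - 9)) dt = 3/8.
Total enclosed area = 3/8 + 3/8 = 3/4.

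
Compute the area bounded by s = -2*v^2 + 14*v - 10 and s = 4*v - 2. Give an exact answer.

9

Both boundary curves give s as a function of v, so integrate with respect to v. Setting them equal: -2*v^2 + 10*v - 8 = 0, i.e. -2*(v - 4)*(v - 1) = 0, so they meet at v = 1, 4.
For v in [1, 4], s = -2*v^2 + 14*v - 10 is on the right; area = ∫[1,4] (-2*v^2 + 10*v - 8) dv = 9.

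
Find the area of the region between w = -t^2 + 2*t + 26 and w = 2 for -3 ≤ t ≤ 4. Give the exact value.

434/3

On [-3, 4], (-t^2 + 2*t + 26) - (2) = -t^2 + 2*t + 24 is ≥ 0 throughout, so the area is a single integral of |-t^2 + 2*t + 24|.
∫[-3,4] (-t^2 + 2*t + 24) dt = 434/3.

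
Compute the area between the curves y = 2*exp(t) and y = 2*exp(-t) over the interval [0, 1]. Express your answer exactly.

On [0, 1], (2*exp(t)) - (2*exp(-t)) = 2*exp(t) - 2*exp(-t) is ≥ 0 throughout, so the area is a single integral of |2*exp(t) - 2*exp(-t)|.
∫[0,1] (2*exp(t) - 2*exp(-t)) dt = -4 + 2*exp(-1) + 2*exp(1).

-4 + 2*exp(-1) + 2*exp(1)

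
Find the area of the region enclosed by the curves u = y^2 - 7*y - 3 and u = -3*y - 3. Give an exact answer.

Both boundary curves give u as a function of y, so integrate with respect to y. Setting them equal: y^2 - 4*y = 0, i.e. y*(y - 4) = 0, so they meet at y = 0, 4.
For y in [0, 4], u = y^2 - 7*y - 3 is on the left; area = ∫[0,4] (-(y^2 - 4*y)) dy = 32/3.

32/3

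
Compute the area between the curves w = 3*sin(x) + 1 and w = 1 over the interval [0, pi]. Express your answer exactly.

6

On [0, pi], (3*sin(x) + 1) - (1) = 3*sin(x) is ≥ 0 throughout, so the area is a single integral of |3*sin(x)|.
∫[0,pi] (3*sin(x)) dx = 6.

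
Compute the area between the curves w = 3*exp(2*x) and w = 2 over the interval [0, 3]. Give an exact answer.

On [0, 3], (3*exp(2*x)) - (2) = 3*exp(2*x) - 2 is ≥ 0 throughout, so the area is a single integral of |3*exp(2*x) - 2|.
∫[0,3] (3*exp(2*x) - 2) dx = -15/2 + 3*exp(6)/2.

-15/2 + 3*exp(6)/2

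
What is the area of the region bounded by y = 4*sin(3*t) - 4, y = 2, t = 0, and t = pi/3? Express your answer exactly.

-8/3 + 2*pi

On [0, pi/3], (4*sin(3*t) - 4) - (2) = 4*sin(3*t) - 6 is ≤ 0 throughout, so the area is a single integral of |4*sin(3*t) - 6|.
∫[0,pi/3] (4*sin(3*t) - 6) dt = 8/3 - 2*pi; the area of that piece is -8/3 + 2*pi.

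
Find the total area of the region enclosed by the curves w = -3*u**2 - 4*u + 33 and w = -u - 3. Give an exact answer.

Set the curves equal: -3*u**2 - 4*u + 33 = -u - 3, so -3*u**2 - 3*u + 36 = 0, which factors as -3*(u - 3)*(u + 4) = 0. The curves meet at u = -4, 3.
On [-4, 3], w = -3*u**2 - 4*u + 33 is on top; that piece has area ∫[-4,3] (-3*u**2 - 3*u + 36) du = 343/2.

343/2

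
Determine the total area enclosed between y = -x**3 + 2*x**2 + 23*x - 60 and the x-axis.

The curve meets the x-axis where -x**3 + 2*x**2 + 23*x - 60 = 0, i.e. -(x - 4)*(x - 3)*(x + 5) = 0, at x = -5, 3, 4.
On [-5, 3] the curve lies below the axis; ∫[-5,3] (-x**3 + 2*x**2 + 23*x - 60) dx = -1280/3, giving area 1280/3.
On [3, 4] the curve lies above the axis; ∫[3,4] (-x**3 + 2*x**2 + 23*x - 60) dx = 17/12, giving area 17/12.
Total area = 1280/3 + 17/12 = 5137/12.

5137/12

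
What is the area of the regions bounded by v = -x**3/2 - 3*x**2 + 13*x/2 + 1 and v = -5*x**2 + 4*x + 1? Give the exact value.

Set the curves equal: -x**3/2 - 3*x**2 + 13*x/2 + 1 = -5*x**2 + 4*x + 1, so -x**3/2 + 2*x**2 + 5*x/2 = 0, which factors as -x*(x - 5)*(x + 1)/2 = 0. The curves meet at x = -1, 0, 5.
On [-1, 0], v = -5*x**2 + 4*x + 1 is on top; that piece has area ∫[-1,0] (-(-x**3/2 + 2*x**2 + 5*x/2)) dx = 11/24.
On [0, 5], v = -x**3/2 - 3*x**2 + 13*x/2 + 1 is on top; that piece has area ∫[0,5] (-x**3/2 + 2*x**2 + 5*x/2) dx = 875/24.
Total enclosed area = 11/24 + 875/24 = 443/12.

443/12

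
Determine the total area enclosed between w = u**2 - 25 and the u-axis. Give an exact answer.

500/3

The curve meets the u-axis where u**2 - 25 = 0, i.e. (u - 5)*(u + 5) = 0, at u = -5, 5.
On [-5, 5] the curve lies below the axis; ∫[-5,5] (u**2 - 25) du = -500/3, giving area 500/3.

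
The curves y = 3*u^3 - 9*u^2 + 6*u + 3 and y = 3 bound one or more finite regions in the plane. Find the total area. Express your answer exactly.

Set the curves equal: 3*u^3 - 9*u^2 + 6*u + 3 = 3, so 3*u^3 - 9*u^2 + 6*u = 0, which factors as 3*u*(u - 2)*(u - 1) = 0. The curves meet at u = 0, 1, 2.
On [0, 1], y = 3*u^3 - 9*u^2 + 6*u + 3 is on top; that piece has area ∫[0,1] (3*u^3 - 9*u^2 + 6*u) du = 3/4.
On [1, 2], y = 3 is on top; that piece has area ∫[1,2] (-(3*u^3 - 9*u^2 + 6*u)) du = 3/4.
Total enclosed area = 3/4 + 3/4 = 3/2.

3/2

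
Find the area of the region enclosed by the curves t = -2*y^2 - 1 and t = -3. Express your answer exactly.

Both boundary curves give t as a function of y, so integrate with respect to y. Setting them equal: -2*y^2 + 2 = 0, i.e. -2*(y - 1)*(y + 1) = 0, so they meet at y = -1, 1.
For y in [-1, 1], t = -2*y^2 - 1 is on the right; area = ∫[-1,1] (-2*y^2 + 2) dy = 8/3.

8/3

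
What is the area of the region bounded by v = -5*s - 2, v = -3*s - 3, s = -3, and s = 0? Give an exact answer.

On [-3, 0], (-5*s - 2) - (-3*s - 3) = -2*s + 1 is ≥ 0 throughout, so the area is a single integral of |-2*s + 1|.
∫[-3,0] (-2*s + 1) ds = 12.

12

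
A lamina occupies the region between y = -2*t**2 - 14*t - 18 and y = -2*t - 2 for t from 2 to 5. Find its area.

On [2, 5], (-2*t**2 - 14*t - 18) - (-2*t - 2) = -2*t**2 - 12*t - 16 is ≤ 0 throughout, so the area is a single integral of |-2*t**2 - 12*t - 16|.
∫[2,5] (-2*t**2 - 12*t - 16) dt = -252; the area of that piece is 252.

252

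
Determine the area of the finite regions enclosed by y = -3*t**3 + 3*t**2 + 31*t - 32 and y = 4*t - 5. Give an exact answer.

148

Set the curves equal: -3*t**3 + 3*t**2 + 31*t - 32 = 4*t - 5, so -3*t**3 + 3*t**2 + 27*t - 27 = 0, which factors as -3*(t - 3)*(t - 1)*(t + 3) = 0. The curves meet at t = -3, 1, 3.
On [-3, 1], y = 4*t - 5 is on top; that piece has area ∫[-3,1] (-(-3*t**3 + 3*t**2 + 27*t - 27)) dt = 128.
On [1, 3], y = -3*t**3 + 3*t**2 + 31*t - 32 is on top; that piece has area ∫[1,3] (-3*t**3 + 3*t**2 + 27*t - 27) dt = 20.
Total enclosed area = 128 + 20 = 148.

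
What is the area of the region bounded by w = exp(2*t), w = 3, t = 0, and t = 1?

-11/2 + 3*log(3) + exp(2)/2

The difference (exp(2*t)) - (3) = exp(2*t) - 3 changes sign at t = log(3)/2 inside [0, 1], so split the integral there.
∫[0,log(3)/2] (exp(2*t) - 3) dt = 1 - 3*log(3)/2; the area of that piece is -1 + 3*log(3)/2.
∫[log(3)/2,1] (exp(2*t) - 3) dt = -9/2 + 3*log(3)/2 + exp(2)/2.
Total area = (-1 + 3*log(3)/2) + (-9/2 + 3*log(3)/2 + exp(2)/2) = -11/2 + 3*log(3) + exp(2)/2.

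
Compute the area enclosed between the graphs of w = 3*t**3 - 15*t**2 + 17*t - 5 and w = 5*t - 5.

71/2

Set the curves equal: 3*t**3 - 15*t**2 + 17*t - 5 = 5*t - 5, so 3*t**3 - 15*t**2 + 12*t = 0, which factors as 3*t*(t - 4)*(t - 1) = 0. The curves meet at t = 0, 1, 4.
On [0, 1], w = 3*t**3 - 15*t**2 + 17*t - 5 is on top; that piece has area ∫[0,1] (3*t**3 - 15*t**2 + 12*t) dt = 7/4.
On [1, 4], w = 5*t - 5 is on top; that piece has area ∫[1,4] (-(3*t**3 - 15*t**2 + 12*t)) dt = 135/4.
Total enclosed area = 7/4 + 135/4 = 71/2.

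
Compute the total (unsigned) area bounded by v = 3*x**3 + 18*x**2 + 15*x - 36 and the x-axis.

The curve meets the x-axis where 3*x**3 + 18*x**2 + 15*x - 36 = 0, i.e. 3*(x - 1)*(x + 3)*(x + 4) = 0, at x = -4, -3, 1.
On [-4, -3] the curve lies above the axis; ∫[-4,-3] (3*x**3 + 18*x**2 + 15*x - 36) dx = 9/4, giving area 9/4.
On [-3, 1] the curve lies below the axis; ∫[-3,1] (3*x**3 + 18*x**2 + 15*x - 36) dx = -96, giving area 96.
Total area = 9/4 + 96 = 393/4.

393/4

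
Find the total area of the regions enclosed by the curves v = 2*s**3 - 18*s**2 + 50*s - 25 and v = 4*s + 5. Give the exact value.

16

Set the curves equal: 2*s**3 - 18*s**2 + 50*s - 25 = 4*s + 5, so 2*s**3 - 18*s**2 + 46*s - 30 = 0, which factors as 2*(s - 5)*(s - 3)*(s - 1) = 0. The curves meet at s = 1, 3, 5.
On [1, 3], v = 2*s**3 - 18*s**2 + 50*s - 25 is on top; that piece has area ∫[1,3] (2*s**3 - 18*s**2 + 46*s - 30) ds = 8.
On [3, 5], v = 4*s + 5 is on top; that piece has area ∫[3,5] (-(2*s**3 - 18*s**2 + 46*s - 30)) ds = 8.
Total enclosed area = 8 + 8 = 16.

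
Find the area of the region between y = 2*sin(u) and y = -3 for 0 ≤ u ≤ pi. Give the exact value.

On [0, pi], (2*sin(u)) - (-3) = 2*sin(u) + 3 is ≥ 0 throughout, so the area is a single integral of |2*sin(u) + 3|.
∫[0,pi] (2*sin(u) + 3) du = 4 + 3*pi.

4 + 3*pi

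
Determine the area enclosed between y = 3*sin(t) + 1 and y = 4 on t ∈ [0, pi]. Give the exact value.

On [0, pi], (3*sin(t) + 1) - (4) = 3*sin(t) - 3 is ≤ 0 throughout, so the area is a single integral of |3*sin(t) - 3|.
∫[0,pi] (3*sin(t) - 3) dt = 6 - 3*pi; the area of that piece is -6 + 3*pi.

-6 + 3*pi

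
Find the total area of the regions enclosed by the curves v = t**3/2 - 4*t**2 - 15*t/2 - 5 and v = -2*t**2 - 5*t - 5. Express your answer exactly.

443/12

Set the curves equal: t**3/2 - 4*t**2 - 15*t/2 - 5 = -2*t**2 - 5*t - 5, so t**3/2 - 2*t**2 - 5*t/2 = 0, which factors as t*(t - 5)*(t + 1)/2 = 0. The curves meet at t = -1, 0, 5.
On [-1, 0], v = t**3/2 - 4*t**2 - 15*t/2 - 5 is on top; that piece has area ∫[-1,0] (t**3/2 - 2*t**2 - 5*t/2) dt = 11/24.
On [0, 5], v = -2*t**2 - 5*t - 5 is on top; that piece has area ∫[0,5] (-(t**3/2 - 2*t**2 - 5*t/2)) dt = 875/24.
Total enclosed area = 11/24 + 875/24 = 443/12.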